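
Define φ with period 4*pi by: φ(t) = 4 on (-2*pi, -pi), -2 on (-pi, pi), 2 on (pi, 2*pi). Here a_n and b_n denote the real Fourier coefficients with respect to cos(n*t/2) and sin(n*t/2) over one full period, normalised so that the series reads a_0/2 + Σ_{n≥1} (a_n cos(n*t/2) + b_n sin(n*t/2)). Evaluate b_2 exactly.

b_2 = (1/(2*pi)) ∫_{-2*pi}^{2*pi} φ(t) sin(t) dt.
Split the integral at the breakpoints.
Directly, an antiderivative of (4) sin(t) is -4*cos(t); evaluating from -2*pi to -pi: ∫_{-2*pi}^{-pi} (4) sin(t) dt = (4) - (-4) = 8.
Directly, an antiderivative of (-2) sin(t) is 2*cos(t); evaluating from -pi to pi: ∫_{-pi}^{pi} (-2) sin(t) dt = (-2) - (-2) = 0.
Directly, an antiderivative of (2) sin(t) is -2*cos(t); evaluating from pi to 2*pi: ∫_{pi}^{2*pi} (2) sin(t) dt = (-2) - (2) = -4.
Summing the pieces and multiplying by (1/(2*pi)) gives b_2 = 2/pi.

2/pi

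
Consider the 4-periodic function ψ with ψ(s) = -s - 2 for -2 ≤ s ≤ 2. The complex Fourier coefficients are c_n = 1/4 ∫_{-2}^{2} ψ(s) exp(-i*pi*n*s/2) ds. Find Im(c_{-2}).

1/pi

Since ψ is real-valued, Im(c_{-2}) = -1/4 ∫_{-2}^{2} ψ(s) sin(-pi*s) ds = b_{2}/2.
Integrating by parts (boundary term plus one more integral), an antiderivative of (-s - 2) sin(-pi*s) is -s*cos(pi*s)/pi + sin(pi*s)/pi**2 - 2*cos(pi*s)/pi; evaluating from -2 to 2: ∫_{-2}^{2} (-s - 2) sin(-pi*s) ds = (-4/pi) - (0) = -4/pi.
Hence Im(c_{-2}) = (-1/4)·(-4/pi) = 1/pi.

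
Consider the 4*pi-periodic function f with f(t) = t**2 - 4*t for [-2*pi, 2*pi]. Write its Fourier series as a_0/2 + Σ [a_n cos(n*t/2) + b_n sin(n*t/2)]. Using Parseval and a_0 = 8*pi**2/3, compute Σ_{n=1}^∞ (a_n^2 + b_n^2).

128*pi**2*(pi**2 + 15)/45

Parseval: a_0^2/2 + Σ_{n≥1} (a_n^2+b_n^2) = (1/(2*pi)) ∫_{-2*pi}^{2*pi} f(t)^2 dt = 32*pi**2*(20 + 3*pi**2)/15.
Subtract a_0^2/2 = 32*pi**4/9: Σ (a_n^2+b_n^2) = 128*pi**2*(pi**2 + 15)/45.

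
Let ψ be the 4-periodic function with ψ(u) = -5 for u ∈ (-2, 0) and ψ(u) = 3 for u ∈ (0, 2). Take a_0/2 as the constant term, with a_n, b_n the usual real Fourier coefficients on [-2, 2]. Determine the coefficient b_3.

b_3 = 1/2 ∫_{-2}^{2} ψ(u) sin(3*pi*u/2) du.
Split the integral at the breakpoints.
Directly, an antiderivative of (-5) sin(3*pi*u/2) is 10*cos(3*pi*u/2)/(3*pi); evaluating from -2 to 0: ∫_{-2}^{0} (-5) sin(3*pi*u/2) du = (10/(3*pi)) - (-10/(3*pi)) = 20/(3*pi).
Directly, an antiderivative of (3) sin(3*pi*u/2) is -2*cos(3*pi*u/2)/pi; evaluating from 0 to 2: ∫_{0}^{2} (3) sin(3*pi*u/2) du = (2/pi) - (-2/pi) = 4/pi.
Summing the pieces and multiplying by (1/2) gives b_3 = 16/(3*pi).

16/(3*pi)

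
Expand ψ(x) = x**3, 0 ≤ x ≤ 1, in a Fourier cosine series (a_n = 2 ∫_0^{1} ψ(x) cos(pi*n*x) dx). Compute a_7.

a_7 = 2 ∫_0^{1} (x**3) cos(7*pi*x) dx.
Integrating by parts three times (tabular method), an antiderivative of (x**3) cos(7*pi*x) is x**3*sin(7*pi*x)/(7*pi) + 3*x**2*cos(7*pi*x)/(49*pi**2) - 6*x*sin(7*pi*x)/(343*pi**3) - 6*cos(7*pi*x)/(2401*pi**4); evaluating from 0 to 1: ∫_{0}^{1} (x**3) cos(7*pi*x) dx = (3*(2 - 49*pi**2)/(2401*pi**4)) - (-6/(2401*pi**4)) = 3*(4 - 49*pi**2)/(2401*pi**4).
Hence a_7 = 2·(3*(4 - 49*pi**2)/(2401*pi**4)) = 6*(4 - 49*pi**2)/(2401*pi**4).

6*(4 - 49*pi**2)/(2401*pi**4)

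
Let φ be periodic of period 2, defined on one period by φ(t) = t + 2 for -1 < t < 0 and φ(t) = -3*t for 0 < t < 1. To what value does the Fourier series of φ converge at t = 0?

At t = 0 the one-sided limits are φ(0^-) = 2 and φ(0^+) = 0.
By Dirichlet's theorem the series converges to their average, [(2) + (0)]/2 = 1.

1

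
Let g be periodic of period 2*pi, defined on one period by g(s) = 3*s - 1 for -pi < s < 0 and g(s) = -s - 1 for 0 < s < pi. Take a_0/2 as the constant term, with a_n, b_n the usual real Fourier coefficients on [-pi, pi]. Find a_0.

a_0 = 1/pi ∫_{-pi}^{pi} g(s) ds = 1/pi · (-2*pi*(1 + pi)) = -2*pi - 2.

-2*pi - 2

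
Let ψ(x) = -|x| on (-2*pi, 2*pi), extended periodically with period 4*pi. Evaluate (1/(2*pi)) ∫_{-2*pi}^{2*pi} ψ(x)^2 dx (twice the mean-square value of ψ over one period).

8*pi**2/3

(1/(2*pi)) ∫_{-2*pi}^{2*pi} ψ(x)^2 dx = (1/(2*pi)) · (16*pi**3/3) = 8*pi**2/3.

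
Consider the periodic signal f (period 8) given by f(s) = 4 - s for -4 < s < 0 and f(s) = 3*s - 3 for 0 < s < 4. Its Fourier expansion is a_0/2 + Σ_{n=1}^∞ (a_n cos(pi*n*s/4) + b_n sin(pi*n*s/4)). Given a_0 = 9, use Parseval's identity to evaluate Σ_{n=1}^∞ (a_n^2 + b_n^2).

Parseval: a_0^2/2 + Σ_{n≥1} (a_n^2+b_n^2) = 1/4 ∫_{-4}^{4} f(s)^2 ds = 175/3.
Subtract a_0^2/2 = 81/2: Σ (a_n^2+b_n^2) = 107/6.

107/6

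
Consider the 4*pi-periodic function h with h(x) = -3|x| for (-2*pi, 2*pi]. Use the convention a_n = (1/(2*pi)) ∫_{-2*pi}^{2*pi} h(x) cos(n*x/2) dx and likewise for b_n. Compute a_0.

-6*pi

a_0 = (1/(2*pi)) ∫_{-2*pi}^{2*pi} h(x) dx = (1/(2*pi)) · (-12*pi**2) = -6*pi.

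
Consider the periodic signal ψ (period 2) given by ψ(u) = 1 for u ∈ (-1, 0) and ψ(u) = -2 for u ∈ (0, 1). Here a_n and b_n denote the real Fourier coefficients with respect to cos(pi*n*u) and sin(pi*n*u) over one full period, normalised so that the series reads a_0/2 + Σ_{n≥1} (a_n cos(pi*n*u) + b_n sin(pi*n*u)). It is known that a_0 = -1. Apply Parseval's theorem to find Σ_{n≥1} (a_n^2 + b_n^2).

9/2

Parseval: a_0^2/2 + Σ_{n≥1} (a_n^2+b_n^2) = ∫_{-1}^{1} ψ(u)^2 du = 5.
Subtract a_0^2/2 = 1/2: Σ (a_n^2+b_n^2) = 9/2.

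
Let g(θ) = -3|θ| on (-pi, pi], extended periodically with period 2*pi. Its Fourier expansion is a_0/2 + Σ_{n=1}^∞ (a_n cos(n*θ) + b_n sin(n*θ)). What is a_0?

a_0 = 1/pi ∫_{-pi}^{pi} g(θ) dθ = 1/pi · (-3*pi**2) = -3*pi.

-3*pi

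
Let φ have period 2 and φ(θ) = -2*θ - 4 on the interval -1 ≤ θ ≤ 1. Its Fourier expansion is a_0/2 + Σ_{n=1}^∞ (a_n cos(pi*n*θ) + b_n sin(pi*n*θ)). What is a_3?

0

a_3 = ∫_{-1}^{1} φ(θ) cos(3*pi*θ) dθ.
Integrating by parts (boundary term plus one more integral), an antiderivative of (-2*θ - 4) cos(3*pi*θ) is -2*θ*sin(3*pi*θ)/(3*pi) - 4*sin(3*pi*θ)/(3*pi) - 2*cos(3*pi*θ)/(9*pi**2); evaluating from -1 to 1: ∫_{-1}^{1} (-2*θ - 4) cos(3*pi*θ) dθ = (2/(9*pi**2)) - (2/(9*pi**2)) = 0.
Hence a_3 = 0.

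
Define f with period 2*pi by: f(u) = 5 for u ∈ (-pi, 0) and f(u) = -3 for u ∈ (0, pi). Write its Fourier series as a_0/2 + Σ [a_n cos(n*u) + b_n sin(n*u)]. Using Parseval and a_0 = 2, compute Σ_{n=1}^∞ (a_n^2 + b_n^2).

Parseval: a_0^2/2 + Σ_{n≥1} (a_n^2+b_n^2) = 1/pi ∫_{-pi}^{pi} f(u)^2 du = 34.
Subtract a_0^2/2 = 2: Σ (a_n^2+b_n^2) = 32.

32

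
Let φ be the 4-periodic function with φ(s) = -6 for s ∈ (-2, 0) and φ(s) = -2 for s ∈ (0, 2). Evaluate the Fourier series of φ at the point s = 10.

s = 10 differs from s = 2 by 2 full period(s), and the series is 4-periodic.
At s = 2 the one-sided limits are φ(2^-) = -2 and φ(2^+) = -6.
By Dirichlet's theorem the series converges to their average, [(-2) + (-6)]/2 = -4.

-4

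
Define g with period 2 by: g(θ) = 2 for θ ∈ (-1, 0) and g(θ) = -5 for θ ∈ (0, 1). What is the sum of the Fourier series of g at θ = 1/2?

g is continuous at θ = 1/2 with value -5, so the series converges to -5 there.

-5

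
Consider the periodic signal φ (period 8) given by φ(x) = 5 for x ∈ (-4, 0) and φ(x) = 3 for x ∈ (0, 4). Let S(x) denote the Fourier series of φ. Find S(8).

4

x = 8 differs from x = 0 by 1 full period(s), and the series is 8-periodic.
At x = 0 the one-sided limits are φ(0^-) = 5 and φ(0^+) = 3.
By Dirichlet's theorem the series converges to their average, [(5) + (3)]/2 = 4.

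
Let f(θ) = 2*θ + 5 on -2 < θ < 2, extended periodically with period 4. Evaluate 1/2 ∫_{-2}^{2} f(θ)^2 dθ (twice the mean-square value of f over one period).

182/3

1/2 ∫_{-2}^{2} f(θ)^2 dθ = 1/2 · (364/3) = 182/3.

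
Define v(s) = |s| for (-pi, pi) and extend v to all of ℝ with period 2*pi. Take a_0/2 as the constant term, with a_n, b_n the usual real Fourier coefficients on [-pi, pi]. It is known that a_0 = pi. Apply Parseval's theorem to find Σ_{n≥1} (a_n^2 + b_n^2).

pi**2/6

Parseval: a_0^2/2 + Σ_{n≥1} (a_n^2+b_n^2) = 1/pi ∫_{-pi}^{pi} v(s)^2 ds = 2*pi**2/3.
Subtract a_0^2/2 = pi**2/2: Σ (a_n^2+b_n^2) = pi**2/6.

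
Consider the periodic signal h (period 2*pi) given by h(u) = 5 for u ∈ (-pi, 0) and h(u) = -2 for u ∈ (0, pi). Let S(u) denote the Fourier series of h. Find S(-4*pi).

u = -4*pi differs from u = 0 by -2 full period(s), and the series is 2*pi-periodic.
At u = 0 the one-sided limits are h(0^-) = 5 and h(0^+) = -2.
By Dirichlet's theorem the series converges to their average, [(5) + (-2)]/2 = 3/2.

3/2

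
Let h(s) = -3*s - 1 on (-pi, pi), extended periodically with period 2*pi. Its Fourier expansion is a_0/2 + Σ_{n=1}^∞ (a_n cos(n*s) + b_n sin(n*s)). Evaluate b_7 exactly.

-6/7

b_7 = 1/pi ∫_{-pi}^{pi} h(s) sin(7*s) ds.
Integrating by parts (boundary term plus one more integral), an antiderivative of (-3*s - 1) sin(7*s) is 3*s*cos(7*s)/7 - 3*sin(7*s)/49 + cos(7*s)/7; evaluating from -pi to pi: ∫_{-pi}^{pi} (-3*s - 1) sin(7*s) ds = (-3*pi/7 - 1/7) - (-1/7 + 3*pi/7) = -6*pi/7.
Hence b_7 = (1/pi)·(-6*pi/7) = -6/7.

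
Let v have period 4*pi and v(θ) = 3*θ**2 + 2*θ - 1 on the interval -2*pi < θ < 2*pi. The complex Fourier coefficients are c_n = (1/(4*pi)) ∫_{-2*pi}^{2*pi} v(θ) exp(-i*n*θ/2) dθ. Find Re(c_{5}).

-24/25

Since v is real-valued, Re(c_{5}) = (1/(4*pi)) ∫_{-2*pi}^{2*pi} v(θ) cos(5*θ/2) dθ = a_{5}/2.
Integrating by parts twice (tabular method), an antiderivative of (3*θ**2 + 2*θ - 1) cos(5*θ/2) is 6*θ**2*sin(5*θ/2)/5 + 4*θ*sin(5*θ/2)/5 + 24*θ*cos(5*θ/2)/25 - 98*sin(5*θ/2)/125 + 8*cos(5*θ/2)/25; evaluating from -2*pi to 2*pi: ∫_{-2*pi}^{2*pi} (3*θ**2 + 2*θ - 1) cos(5*θ/2) dθ = (-48*pi/25 - 8/25) - (-8/25 + 48*pi/25) = -96*pi/25.
Hence Re(c_{5}) = (1/(4*pi))·(-96*pi/25) = -24/25.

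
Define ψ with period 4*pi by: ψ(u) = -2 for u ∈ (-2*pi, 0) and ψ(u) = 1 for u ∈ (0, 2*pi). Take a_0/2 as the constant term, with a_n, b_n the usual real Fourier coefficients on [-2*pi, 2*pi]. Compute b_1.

b_1 = (1/(2*pi)) ∫_{-2*pi}^{2*pi} ψ(u) sin(u/2) du.
Split the integral at the breakpoints.
Directly, an antiderivative of (-2) sin(u/2) is 4*cos(u/2); evaluating from -2*pi to 0: ∫_{-2*pi}^{0} (-2) sin(u/2) du = (4) - (-4) = 8.
Directly, an antiderivative of (1) sin(u/2) is -2*cos(u/2); evaluating from 0 to 2*pi: ∫_{0}^{2*pi} (1) sin(u/2) du = (2) - (-2) = 4.
Summing the pieces and multiplying by (1/(2*pi)) gives b_1 = 6/pi.

6/pi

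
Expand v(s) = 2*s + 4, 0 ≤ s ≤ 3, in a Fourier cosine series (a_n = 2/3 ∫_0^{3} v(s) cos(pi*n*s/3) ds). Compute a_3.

-8/(3*pi**2)

a_3 = 2/3 ∫_0^{3} (2*s + 4) cos(pi*s) ds.
Integrating by parts (boundary term plus one more integral), an antiderivative of (2*s + 4) cos(pi*s) is 2*s*sin(pi*s)/pi + 4*sin(pi*s)/pi + 2*cos(pi*s)/pi**2; evaluating from 0 to 3: ∫_{0}^{3} (2*s + 4) cos(pi*s) ds = (-2/pi**2) - (2/pi**2) = -4/pi**2.
Hence a_3 = (2/3)·(-4/pi**2) = -8/(3*pi**2).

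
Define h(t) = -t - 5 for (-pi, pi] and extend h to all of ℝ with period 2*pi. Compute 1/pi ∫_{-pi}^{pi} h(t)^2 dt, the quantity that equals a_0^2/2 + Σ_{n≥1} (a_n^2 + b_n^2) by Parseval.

2*pi**2/3 + 50

1/pi ∫_{-pi}^{pi} h(t)^2 dt = 1/pi · (2*pi*(pi**2 + 75)/3) = 2*pi**2/3 + 50.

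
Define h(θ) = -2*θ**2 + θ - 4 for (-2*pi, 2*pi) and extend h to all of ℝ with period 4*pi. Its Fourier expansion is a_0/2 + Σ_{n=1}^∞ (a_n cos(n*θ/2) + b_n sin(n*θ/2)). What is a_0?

-16*pi**2/3 - 8

a_0 = (1/(2*pi)) ∫_{-2*pi}^{2*pi} h(θ) dθ = (1/(2*pi)) · (-32*pi**3/3 - 16*pi) = -16*pi**2/3 - 8.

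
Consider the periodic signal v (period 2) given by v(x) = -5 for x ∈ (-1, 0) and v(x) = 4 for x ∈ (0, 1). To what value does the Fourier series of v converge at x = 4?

-1/2

x = 4 differs from x = 0 by 2 full period(s), and the series is 2-periodic.
At x = 0 the one-sided limits are v(0^-) = -5 and v(0^+) = 4.
By Dirichlet's theorem the series converges to their average, [(-5) + (4)]/2 = -1/2.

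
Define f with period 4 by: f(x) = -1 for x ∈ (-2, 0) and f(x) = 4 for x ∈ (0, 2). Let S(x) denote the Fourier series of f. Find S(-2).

3/2

At x = -2 the one-sided limits are f(-2^-) = 4 and f(-2^+) = -1.
By Dirichlet's theorem the series converges to their average, [(4) + (-1)]/2 = 3/2.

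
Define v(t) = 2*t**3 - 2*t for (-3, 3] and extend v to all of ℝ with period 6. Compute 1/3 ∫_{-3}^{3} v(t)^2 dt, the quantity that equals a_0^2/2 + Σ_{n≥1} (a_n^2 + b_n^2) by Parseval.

20928/35

1/3 ∫_{-3}^{3} v(t)^2 dt = 1/3 · (62784/35) = 20928/35.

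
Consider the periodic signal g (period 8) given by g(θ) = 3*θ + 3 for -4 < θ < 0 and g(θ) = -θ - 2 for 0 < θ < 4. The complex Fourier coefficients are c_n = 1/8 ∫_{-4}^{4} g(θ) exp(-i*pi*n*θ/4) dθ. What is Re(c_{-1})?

16/pi**2

Since g is real-valued, Re(c_{-1}) = 1/8 ∫_{-4}^{4} g(θ) cos(-pi*θ/4) dθ = a_{1}/2.
Split the integral at the breakpoints.
Integrating by parts (boundary term plus one more integral), an antiderivative of (3*θ + 3) cos(-pi*θ/4) is 12*θ*sin(pi*θ/4)/pi + 12*sin(pi*θ/4)/pi + 48*cos(pi*θ/4)/pi**2; evaluating from -4 to 0: ∫_{-4}^{0} (3*θ + 3) cos(-pi*θ/4) dθ = (48/pi**2) - (-48/pi**2) = 96/pi**2.
Integrating by parts (boundary term plus one more integral), an antiderivative of (-θ - 2) cos(-pi*θ/4) is -4*θ*sin(pi*θ/4)/pi - 8*sin(pi*θ/4)/pi - 16*cos(pi*θ/4)/pi**2; evaluating from 0 to 4: ∫_{0}^{4} (-θ - 2) cos(-pi*θ/4) dθ = (16/pi**2) - (-16/pi**2) = 32/pi**2.
So ∫_{-4}^{4} g(θ) cos(-pi*θ/4) dθ = 128/pi**2.
Hence Re(c_{-1}) = (1/8)·(128/pi**2) = 16/pi**2.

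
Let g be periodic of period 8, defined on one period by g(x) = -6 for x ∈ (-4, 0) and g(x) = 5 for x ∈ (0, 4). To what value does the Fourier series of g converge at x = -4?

-1/2

At x = -4 the one-sided limits are g(-4^-) = 5 and g(-4^+) = -6.
By Dirichlet's theorem the series converges to their average, [(5) + (-6)]/2 = -1/2.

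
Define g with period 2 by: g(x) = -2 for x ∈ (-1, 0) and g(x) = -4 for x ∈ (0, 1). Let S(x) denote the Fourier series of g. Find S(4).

x = 4 differs from x = 0 by 2 full period(s), and the series is 2-periodic.
At x = 0 the one-sided limits are g(0^-) = -2 and g(0^+) = -4.
By Dirichlet's theorem the series converges to their average, [(-2) + (-4)]/2 = -3.

-3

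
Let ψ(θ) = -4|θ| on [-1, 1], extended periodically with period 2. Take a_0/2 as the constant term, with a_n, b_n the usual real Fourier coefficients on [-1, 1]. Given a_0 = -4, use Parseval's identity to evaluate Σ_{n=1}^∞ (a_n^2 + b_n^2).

Parseval: a_0^2/2 + Σ_{n≥1} (a_n^2+b_n^2) = ∫_{-1}^{1} ψ(θ)^2 dθ = 32/3.
Subtract a_0^2/2 = 8: Σ (a_n^2+b_n^2) = 8/3.

8/3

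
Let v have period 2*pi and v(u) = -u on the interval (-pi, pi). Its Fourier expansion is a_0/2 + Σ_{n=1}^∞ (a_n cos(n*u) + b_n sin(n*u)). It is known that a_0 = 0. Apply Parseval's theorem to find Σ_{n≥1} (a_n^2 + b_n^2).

2*pi**2/3

Parseval: a_0^2/2 + Σ_{n≥1} (a_n^2+b_n^2) = 1/pi ∫_{-pi}^{pi} v(u)^2 du = 2*pi**2/3.
Subtract a_0^2/2 = 0: Σ (a_n^2+b_n^2) = 2*pi**2/3.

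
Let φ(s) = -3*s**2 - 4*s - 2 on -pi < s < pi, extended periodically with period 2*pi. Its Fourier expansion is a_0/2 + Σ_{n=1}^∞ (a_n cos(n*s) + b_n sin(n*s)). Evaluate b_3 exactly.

-8/3

b_3 = 1/pi ∫_{-pi}^{pi} φ(s) sin(3*s) ds.
Integrating by parts twice (tabular method), an antiderivative of (-3*s**2 - 4*s - 2) sin(3*s) is s**2*cos(3*s) - 2*s*sin(3*s)/3 + 4*s*cos(3*s)/3 - 4*sin(3*s)/9 + 4*cos(3*s)/9; evaluating from -pi to pi: ∫_{-pi}^{pi} (-3*s**2 - 4*s - 2) sin(3*s) ds = (-pi**2 - 4*pi/3 - 4/9) - (-pi**2 - 4/9 + 4*pi/3) = -8*pi/3.
Hence b_3 = (1/pi)·(-8*pi/3) = -8/3.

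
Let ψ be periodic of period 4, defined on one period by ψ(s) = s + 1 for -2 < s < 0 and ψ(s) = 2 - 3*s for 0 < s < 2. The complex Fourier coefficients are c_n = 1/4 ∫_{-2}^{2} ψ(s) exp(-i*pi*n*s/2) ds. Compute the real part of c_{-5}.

Since ψ is real-valued, Re(c_{-5}) = 1/4 ∫_{-2}^{2} ψ(s) cos(-5*pi*s/2) ds = a_{5}/2.
Split the integral at the breakpoints.
Integrating by parts (boundary term plus one more integral), an antiderivative of (s + 1) cos(-5*pi*s/2) is 2*s*sin(5*pi*s/2)/(5*pi) + 2*sin(5*pi*s/2)/(5*pi) + 4*cos(5*pi*s/2)/(25*pi**2); evaluating from -2 to 0: ∫_{-2}^{0} (s + 1) cos(-5*pi*s/2) ds = (4/(25*pi**2)) - (-4/(25*pi**2)) = 8/(25*pi**2).
Integrating by parts (boundary term plus one more integral), an antiderivative of (2 - 3*s) cos(-5*pi*s/2) is -6*s*sin(5*pi*s/2)/(5*pi) + 4*sin(5*pi*s/2)/(5*pi) - 12*cos(5*pi*s/2)/(25*pi**2); evaluating from 0 to 2: ∫_{0}^{2} (2 - 3*s) cos(-5*pi*s/2) ds = (12/(25*pi**2)) - (-12/(25*pi**2)) = 24/(25*pi**2).
So ∫_{-2}^{2} ψ(s) cos(-5*pi*s/2) ds = 32/(25*pi**2).
Hence Re(c_{-5}) = (1/4)·(32/(25*pi**2)) = 8/(25*pi**2).

8/(25*pi**2)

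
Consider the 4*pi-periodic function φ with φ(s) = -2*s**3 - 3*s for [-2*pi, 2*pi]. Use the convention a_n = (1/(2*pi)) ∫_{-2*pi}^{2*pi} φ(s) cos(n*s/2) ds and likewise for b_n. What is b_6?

10/9 + 16*pi**2/3

b_6 = (1/(2*pi)) ∫_{-2*pi}^{2*pi} φ(s) sin(3*s) ds.
φ is odd and sin(3*s) is odd, so the integrand is even and b_6 = 1/pi ∫_0^{2*pi} φ(s) sin(3*s) ds.
Integrating by parts three times (tabular method), an antiderivative of (-2*s**3 - 3*s) sin(3*s) is 2*s**3*cos(3*s)/3 - 2*s**2*sin(3*s)/3 + 5*s*cos(3*s)/9 - 5*sin(3*s)/27; evaluating from 0 to 2*pi: ∫_{0}^{2*pi} (-2*s**3 - 3*s) sin(3*s) ds = (2*pi*(5 + 24*pi**2)/9) - (0) = 2*pi*(5 + 24*pi**2)/9.
Hence b_6 = (1/pi)·(2*pi*(5 + 24*pi**2)/9) = 10/9 + 16*pi**2/3.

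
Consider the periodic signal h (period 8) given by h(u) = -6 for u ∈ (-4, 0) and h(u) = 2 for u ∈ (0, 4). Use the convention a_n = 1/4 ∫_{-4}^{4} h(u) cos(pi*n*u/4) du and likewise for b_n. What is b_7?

b_7 = 1/4 ∫_{-4}^{4} h(u) sin(7*pi*u/4) du.
Split the integral at the breakpoints.
Directly, an antiderivative of (-6) sin(7*pi*u/4) is 24*cos(7*pi*u/4)/(7*pi); evaluating from -4 to 0: ∫_{-4}^{0} (-6) sin(7*pi*u/4) du = (24/(7*pi)) - (-24/(7*pi)) = 48/(7*pi).
Directly, an antiderivative of (2) sin(7*pi*u/4) is -8*cos(7*pi*u/4)/(7*pi); evaluating from 0 to 4: ∫_{0}^{4} (2) sin(7*pi*u/4) du = (8/(7*pi)) - (-8/(7*pi)) = 16/(7*pi).
Summing the pieces and multiplying by (1/4) gives b_7 = 16/(7*pi).

16/(7*pi)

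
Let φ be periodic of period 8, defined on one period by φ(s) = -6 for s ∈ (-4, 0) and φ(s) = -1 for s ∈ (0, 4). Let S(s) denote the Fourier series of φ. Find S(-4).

s = -4 differs from s = 4 by -1 full period(s), and the series is 8-periodic.
At s = 4 the one-sided limits are φ(4^-) = -1 and φ(4^+) = -6.
By Dirichlet's theorem the series converges to their average, [(-1) + (-6)]/2 = -7/2.

-7/2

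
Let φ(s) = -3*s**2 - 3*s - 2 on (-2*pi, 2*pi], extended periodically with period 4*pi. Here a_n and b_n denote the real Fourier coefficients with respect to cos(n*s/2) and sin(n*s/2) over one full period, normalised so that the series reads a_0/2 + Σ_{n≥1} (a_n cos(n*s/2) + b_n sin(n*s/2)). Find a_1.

48

a_1 = (1/(2*pi)) ∫_{-2*pi}^{2*pi} φ(s) cos(s/2) ds.
Integrating by parts twice (tabular method), an antiderivative of (-3*s**2 - 3*s - 2) cos(s/2) is -6*s**2*sin(s/2) - 6*s*sin(s/2) - 24*s*cos(s/2) + 44*sin(s/2) - 12*cos(s/2); evaluating from -2*pi to 2*pi: ∫_{-2*pi}^{2*pi} (-3*s**2 - 3*s - 2) cos(s/2) ds = (12 + 48*pi) - (12 - 48*pi) = 96*pi.
Hence a_1 = (1/(2*pi))·(96*pi) = 48.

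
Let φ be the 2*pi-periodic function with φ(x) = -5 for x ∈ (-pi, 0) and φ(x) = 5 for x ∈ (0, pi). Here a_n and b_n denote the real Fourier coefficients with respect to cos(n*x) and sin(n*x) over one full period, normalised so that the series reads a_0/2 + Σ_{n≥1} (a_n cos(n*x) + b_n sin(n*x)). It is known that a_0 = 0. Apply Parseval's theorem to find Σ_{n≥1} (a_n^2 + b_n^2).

Parseval: a_0^2/2 + Σ_{n≥1} (a_n^2+b_n^2) = 1/pi ∫_{-pi}^{pi} φ(x)^2 dx = 50.
Subtract a_0^2/2 = 0: Σ (a_n^2+b_n^2) = 50.

50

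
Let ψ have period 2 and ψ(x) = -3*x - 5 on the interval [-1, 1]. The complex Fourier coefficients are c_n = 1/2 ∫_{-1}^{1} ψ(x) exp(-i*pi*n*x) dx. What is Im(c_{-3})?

Since ψ is real-valued, Im(c_{-3}) = -1/2 ∫_{-1}^{1} ψ(x) sin(-3*pi*x) dx = b_{3}/2.
Integrating by parts (boundary term plus one more integral), an antiderivative of (-3*x - 5) sin(-3*pi*x) is -x*cos(3*pi*x)/pi + sin(3*pi*x)/(3*pi**2) - 5*cos(3*pi*x)/(3*pi); evaluating from -1 to 1: ∫_{-1}^{1} (-3*x - 5) sin(-3*pi*x) dx = (8/(3*pi)) - (2/(3*pi)) = 2/pi.
Hence Im(c_{-3}) = (-1/2)·(2/pi) = -1/pi.

-1/pi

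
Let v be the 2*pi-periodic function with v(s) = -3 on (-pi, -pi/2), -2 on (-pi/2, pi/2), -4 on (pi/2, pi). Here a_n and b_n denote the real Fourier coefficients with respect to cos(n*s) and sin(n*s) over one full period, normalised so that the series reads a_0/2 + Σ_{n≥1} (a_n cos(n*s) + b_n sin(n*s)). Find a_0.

a_0 = 1/pi ∫_{-pi}^{pi} v(s) ds = 1/pi · (-11*pi/2) = -11/2.

-11/2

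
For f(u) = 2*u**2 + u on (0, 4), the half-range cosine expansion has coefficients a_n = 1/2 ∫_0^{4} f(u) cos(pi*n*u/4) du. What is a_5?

-144/(25*pi**2)

a_5 = 1/2 ∫_0^{4} (2*u**2 + u) cos(5*pi*u/4) du.
Integrating by parts twice (tabular method), an antiderivative of (2*u**2 + u) cos(5*pi*u/4) is 8*u**2*sin(5*pi*u/4)/(5*pi) + 4*u*sin(5*pi*u/4)/(5*pi) + 64*u*cos(5*pi*u/4)/(25*pi**2) - 256*sin(5*pi*u/4)/(125*pi**3) + 16*cos(5*pi*u/4)/(25*pi**2); evaluating from 0 to 4: ∫_{0}^{4} (2*u**2 + u) cos(5*pi*u/4) du = (-272/(25*pi**2)) - (16/(25*pi**2)) = -288/(25*pi**2).
Hence a_5 = (1/2)·(-288/(25*pi**2)) = -144/(25*pi**2).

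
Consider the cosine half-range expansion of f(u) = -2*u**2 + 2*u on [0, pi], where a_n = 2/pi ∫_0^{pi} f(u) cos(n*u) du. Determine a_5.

a_5 = 2/pi ∫_0^{pi} (-2*u**2 + 2*u) cos(5*u) du.
Integrating by parts twice (tabular method), an antiderivative of (-2*u**2 + 2*u) cos(5*u) is -2*u**2*sin(5*u)/5 + 2*u*sin(5*u)/5 - 4*u*cos(5*u)/25 + 4*sin(5*u)/125 + 2*cos(5*u)/25; evaluating from 0 to pi: ∫_{0}^{pi} (-2*u**2 + 2*u) cos(5*u) du = (-2/25 + 4*pi/25) - (2/25) = -4/25 + 4*pi/25.
Hence a_5 = (2/pi)·(-4/25 + 4*pi/25) = 8*(-1 + pi)/(25*pi).

8*(-1 + pi)/(25*pi)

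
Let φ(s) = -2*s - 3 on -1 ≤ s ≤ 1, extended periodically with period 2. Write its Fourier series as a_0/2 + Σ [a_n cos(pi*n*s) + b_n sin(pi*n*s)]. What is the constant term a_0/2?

-3

a_0 = ∫_{-1}^{1} φ(s) ds = -6.
So the constant term a_0/2 = -3.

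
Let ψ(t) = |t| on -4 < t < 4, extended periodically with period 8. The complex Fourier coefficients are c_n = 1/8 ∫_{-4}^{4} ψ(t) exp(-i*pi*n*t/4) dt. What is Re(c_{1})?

Since ψ is real-valued, Re(c_{1}) = 1/8 ∫_{-4}^{4} ψ(t) cos(pi*t/4) dt = a_{1}/2.
ψ is even and cos(pi*t/4) is even, so the integrand is even: ∫_{-4}^{4} ψ(t) cos(pi*t/4) dt = 2∫_0^{4} ψ(t) cos(pi*t/4) dt.
Integrating by parts (boundary term plus one more integral), an antiderivative of (t) cos(pi*t/4) is 4*t*sin(pi*t/4)/pi + 16*cos(pi*t/4)/pi**2; evaluating from 0 to 4: ∫_{0}^{4} (t) cos(pi*t/4) dt = (-16/pi**2) - (16/pi**2) = -32/pi**2.
So ∫_{-4}^{4} ψ(t) cos(pi*t/4) dt = -64/pi**2.
Hence Re(c_{1}) = (1/8)·(-64/pi**2) = -8/pi**2.

-8/pi**2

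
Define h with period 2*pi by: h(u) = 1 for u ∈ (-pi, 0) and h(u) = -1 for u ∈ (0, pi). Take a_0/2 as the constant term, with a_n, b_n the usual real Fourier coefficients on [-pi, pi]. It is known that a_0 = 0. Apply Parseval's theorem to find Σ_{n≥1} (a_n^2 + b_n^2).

Parseval: a_0^2/2 + Σ_{n≥1} (a_n^2+b_n^2) = 1/pi ∫_{-pi}^{pi} h(u)^2 du = 2.
Subtract a_0^2/2 = 0: Σ (a_n^2+b_n^2) = 2.

2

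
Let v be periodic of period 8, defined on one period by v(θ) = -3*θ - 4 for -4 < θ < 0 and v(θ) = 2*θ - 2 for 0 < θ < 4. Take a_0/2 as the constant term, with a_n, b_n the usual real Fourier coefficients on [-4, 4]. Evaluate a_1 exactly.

a_1 = 1/4 ∫_{-4}^{4} v(θ) cos(pi*θ/4) dθ.
Split the integral at the breakpoints.
Integrating by parts (boundary term plus one more integral), an antiderivative of (-3*θ - 4) cos(pi*θ/4) is -12*θ*sin(pi*θ/4)/pi - 16*sin(pi*θ/4)/pi - 48*cos(pi*θ/4)/pi**2; evaluating from -4 to 0: ∫_{-4}^{0} (-3*θ - 4) cos(pi*θ/4) dθ = (-48/pi**2) - (48/pi**2) = -96/pi**2.
Integrating by parts (boundary term plus one more integral), an antiderivative of (2*θ - 2) cos(pi*θ/4) is 8*θ*sin(pi*θ/4)/pi - 8*sin(pi*θ/4)/pi + 32*cos(pi*θ/4)/pi**2; evaluating from 0 to 4: ∫_{0}^{4} (2*θ - 2) cos(pi*θ/4) dθ = (-32/pi**2) - (32/pi**2) = -64/pi**2.
Summing the pieces and multiplying by (1/4) gives a_1 = -40/pi**2.

-40/pi**2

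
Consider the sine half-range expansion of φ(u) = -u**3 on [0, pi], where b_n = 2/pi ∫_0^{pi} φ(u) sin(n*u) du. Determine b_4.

-3/16 + pi**2/2

b_4 = 2/pi ∫_0^{pi} (-u**3) sin(4*u) du.
Integrating by parts three times (tabular method), an antiderivative of (-u**3) sin(4*u) is u**3*cos(4*u)/4 - 3*u**2*sin(4*u)/16 - 3*u*cos(4*u)/32 + 3*sin(4*u)/128; evaluating from 0 to pi: ∫_{0}^{pi} (-u**3) sin(4*u) du = (pi*(-3 + 8*pi**2)/32) - (0) = pi*(-3 + 8*pi**2)/32.
Hence b_4 = (2/pi)·(pi*(-3 + 8*pi**2)/32) = -3/16 + pi**2/2.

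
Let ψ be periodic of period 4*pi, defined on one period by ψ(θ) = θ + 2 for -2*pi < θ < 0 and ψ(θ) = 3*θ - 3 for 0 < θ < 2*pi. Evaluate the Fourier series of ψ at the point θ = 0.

At θ = 0 the one-sided limits are ψ(0^-) = 2 and ψ(0^+) = -3.
By Dirichlet's theorem the series converges to their average, [(2) + (-3)]/2 = -1/2.

-1/2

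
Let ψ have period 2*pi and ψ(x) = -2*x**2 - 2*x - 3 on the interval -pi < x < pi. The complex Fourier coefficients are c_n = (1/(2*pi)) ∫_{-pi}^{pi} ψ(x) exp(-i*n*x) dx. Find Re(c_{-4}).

Since ψ is real-valued, Re(c_{-4}) = (1/(2*pi)) ∫_{-pi}^{pi} ψ(x) cos(-4*x) dx = a_{4}/2.
Integrating by parts twice (tabular method), an antiderivative of (-2*x**2 - 2*x - 3) cos(-4*x) is -x**2*sin(4*x)/2 - x*sin(4*x)/2 - x*cos(4*x)/4 - 11*sin(4*x)/16 - cos(4*x)/8; evaluating from -pi to pi: ∫_{-pi}^{pi} (-2*x**2 - 2*x - 3) cos(-4*x) dx = (-pi/4 - 1/8) - (-1/8 + pi/4) = -pi/2.
Hence Re(c_{-4}) = (1/(2*pi))·(-pi/2) = -1/4.

-1/4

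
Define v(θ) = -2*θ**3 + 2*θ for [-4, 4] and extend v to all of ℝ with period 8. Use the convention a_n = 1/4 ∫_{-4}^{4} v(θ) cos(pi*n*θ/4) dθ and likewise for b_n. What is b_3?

b_3 = 1/4 ∫_{-4}^{4} v(θ) sin(3*pi*θ/4) dθ.
v is odd and sin(3*pi*θ/4) is odd, so the integrand is even and b_3 = 1/2 ∫_0^{4} v(θ) sin(3*pi*θ/4) dθ.
Integrating by parts three times (tabular method), an antiderivative of (-2*θ**3 + 2*θ) sin(3*pi*θ/4) is 8*θ**3*cos(3*pi*θ/4)/(3*pi) - 32*θ**2*sin(3*pi*θ/4)/(3*pi**2) - 256*θ*cos(3*pi*θ/4)/(9*pi**3) - 8*θ*cos(3*pi*θ/4)/(3*pi) + 32*sin(3*pi*θ/4)/(9*pi**2) + 1024*sin(3*pi*θ/4)/(27*pi**4); evaluating from 0 to 4: ∫_{0}^{4} (-2*θ**3 + 2*θ) sin(3*pi*θ/4) dθ = (-160/pi + 1024/(9*pi**3)) - (0) = -160/pi + 1024/(9*pi**3).
Hence b_3 = (1/2)·(-160/pi + 1024/(9*pi**3)) = -80/pi + 512/(9*pi**3).

-80/pi + 512/(9*pi**3)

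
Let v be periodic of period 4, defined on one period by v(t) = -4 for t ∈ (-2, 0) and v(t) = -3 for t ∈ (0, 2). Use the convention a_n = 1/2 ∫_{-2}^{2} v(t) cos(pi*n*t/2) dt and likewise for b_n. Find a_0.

-7

a_0 = 1/2 ∫_{-2}^{2} v(t) dt = 1/2 · (-14) = -7.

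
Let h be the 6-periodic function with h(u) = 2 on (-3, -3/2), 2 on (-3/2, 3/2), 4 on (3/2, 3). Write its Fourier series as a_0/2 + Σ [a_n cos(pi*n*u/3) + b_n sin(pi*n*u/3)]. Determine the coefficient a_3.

2/(3*pi)

a_3 = 1/3 ∫_{-3}^{3} h(u) cos(pi*u) du.
Split the integral at the breakpoints.
Directly, an antiderivative of (2) cos(pi*u) is 2*sin(pi*u)/pi; evaluating from -3 to -3/2: ∫_{-3}^{-3/2} (2) cos(pi*u) du = (2/pi) - (0) = 2/pi.
Directly, an antiderivative of (2) cos(pi*u) is 2*sin(pi*u)/pi; evaluating from -3/2 to 3/2: ∫_{-3/2}^{3/2} (2) cos(pi*u) du = (-2/pi) - (2/pi) = -4/pi.
Directly, an antiderivative of (4) cos(pi*u) is 4*sin(pi*u)/pi; evaluating from 3/2 to 3: ∫_{3/2}^{3} (4) cos(pi*u) du = (0) - (-4/pi) = 4/pi.
Summing the pieces and multiplying by (1/3) gives a_3 = 2/(3*pi).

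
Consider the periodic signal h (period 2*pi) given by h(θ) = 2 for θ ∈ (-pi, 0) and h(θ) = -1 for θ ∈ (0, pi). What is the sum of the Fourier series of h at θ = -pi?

At θ = -pi the one-sided limits are h(-pi^-) = -1 and h(-pi^+) = 2.
By Dirichlet's theorem the series converges to their average, [(-1) + (2)]/2 = 1/2.

1/2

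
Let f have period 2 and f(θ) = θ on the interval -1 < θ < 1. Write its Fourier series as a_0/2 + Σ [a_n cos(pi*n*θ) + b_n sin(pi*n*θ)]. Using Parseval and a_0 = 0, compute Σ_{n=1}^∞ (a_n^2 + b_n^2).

Parseval: a_0^2/2 + Σ_{n≥1} (a_n^2+b_n^2) = ∫_{-1}^{1} f(θ)^2 dθ = 2/3.
Subtract a_0^2/2 = 0: Σ (a_n^2+b_n^2) = 2/3.

2/3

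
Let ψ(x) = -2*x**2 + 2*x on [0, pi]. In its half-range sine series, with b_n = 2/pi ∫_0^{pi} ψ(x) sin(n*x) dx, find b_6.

-2/3 + 2*pi/3

b_6 = 2/pi ∫_0^{pi} (-2*x**2 + 2*x) sin(6*x) dx.
Integrating by parts twice (tabular method), an antiderivative of (-2*x**2 + 2*x) sin(6*x) is x**2*cos(6*x)/3 - x*sin(6*x)/9 - x*cos(6*x)/3 + sin(6*x)/18 - cos(6*x)/54; evaluating from 0 to pi: ∫_{0}^{pi} (-2*x**2 + 2*x) sin(6*x) dx = (-pi/3 - 1/54 + pi**2/3) - (-1/54) = pi*(-1 + pi)/3.
Hence b_6 = (2/pi)·(pi*(-1 + pi)/3) = -2/3 + 2*pi/3.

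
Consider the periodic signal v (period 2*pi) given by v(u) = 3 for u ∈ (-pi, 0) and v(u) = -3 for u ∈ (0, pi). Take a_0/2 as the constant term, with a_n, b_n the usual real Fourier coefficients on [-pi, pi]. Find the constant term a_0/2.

0

a_0 = 1/pi ∫_{-pi}^{pi} v(u) du = 1/pi · (0) = 0.
So the constant term a_0/2 = 0.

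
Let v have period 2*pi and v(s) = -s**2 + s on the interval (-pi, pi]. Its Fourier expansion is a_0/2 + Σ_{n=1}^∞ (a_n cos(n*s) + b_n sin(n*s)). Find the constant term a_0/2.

a_0 = 1/pi ∫_{-pi}^{pi} v(s) ds = 1/pi · (-2*pi**3/3) = -2*pi**2/3.
So the constant term a_0/2 = -pi**2/3.

-pi**2/3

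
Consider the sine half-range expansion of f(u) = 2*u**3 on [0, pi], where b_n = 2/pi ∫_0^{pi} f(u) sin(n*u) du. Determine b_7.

b_7 = 2/pi ∫_0^{pi} (2*u**3) sin(7*u) du.
Integrating by parts three times (tabular method), an antiderivative of (2*u**3) sin(7*u) is -2*u**3*cos(7*u)/7 + 6*u**2*sin(7*u)/49 + 12*u*cos(7*u)/343 - 12*sin(7*u)/2401; evaluating from 0 to pi: ∫_{0}^{pi} (2*u**3) sin(7*u) du = (2*pi*(-6 + 49*pi**2)/343) - (0) = 2*pi*(-6 + 49*pi**2)/343.
Hence b_7 = (2/pi)·(2*pi*(-6 + 49*pi**2)/343) = -24/343 + 4*pi**2/7.

-24/343 + 4*pi**2/7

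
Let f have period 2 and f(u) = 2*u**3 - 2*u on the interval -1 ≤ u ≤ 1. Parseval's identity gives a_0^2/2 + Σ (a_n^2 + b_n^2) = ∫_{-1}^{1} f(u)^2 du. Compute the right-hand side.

∫_{-1}^{1} f(u)^2 du = 64/105.

64/105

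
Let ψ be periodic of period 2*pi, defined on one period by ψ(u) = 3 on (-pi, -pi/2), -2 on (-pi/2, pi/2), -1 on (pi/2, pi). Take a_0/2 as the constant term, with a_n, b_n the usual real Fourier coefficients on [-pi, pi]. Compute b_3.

-4/(3*pi)

b_3 = 1/pi ∫_{-pi}^{pi} ψ(u) sin(3*u) du.
Split the integral at the breakpoints.
Directly, an antiderivative of (3) sin(3*u) is -cos(3*u); evaluating from -pi to -pi/2: ∫_{-pi}^{-pi/2} (3) sin(3*u) du = (0) - (1) = -1.
Directly, an antiderivative of (-2) sin(3*u) is 2*cos(3*u)/3; evaluating from -pi/2 to pi/2: ∫_{-pi/2}^{pi/2} (-2) sin(3*u) du = (0) - (0) = 0.
Directly, an antiderivative of (-1) sin(3*u) is cos(3*u)/3; evaluating from pi/2 to pi: ∫_{pi/2}^{pi} (-1) sin(3*u) du = (-1/3) - (0) = -1/3.
Summing the pieces and multiplying by (1/pi) gives b_3 = -4/(3*pi).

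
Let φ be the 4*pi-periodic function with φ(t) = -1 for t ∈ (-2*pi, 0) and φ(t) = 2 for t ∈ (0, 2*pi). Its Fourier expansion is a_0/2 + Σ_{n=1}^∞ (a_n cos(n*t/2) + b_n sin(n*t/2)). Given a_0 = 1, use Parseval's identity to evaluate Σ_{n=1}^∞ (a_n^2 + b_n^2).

9/2

Parseval: a_0^2/2 + Σ_{n≥1} (a_n^2+b_n^2) = (1/(2*pi)) ∫_{-2*pi}^{2*pi} φ(t)^2 dt = 5.
Subtract a_0^2/2 = 1/2: Σ (a_n^2+b_n^2) = 9/2.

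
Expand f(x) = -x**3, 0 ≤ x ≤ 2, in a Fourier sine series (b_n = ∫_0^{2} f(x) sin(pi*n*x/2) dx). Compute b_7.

16*(6 - 49*pi**2)/(343*pi**3)

b_7 = ∫_0^{2} (-x**3) sin(7*pi*x/2) dx.
Integrating by parts three times (tabular method), an antiderivative of (-x**3) sin(7*pi*x/2) is 2*x**3*cos(7*pi*x/2)/(7*pi) - 12*x**2*sin(7*pi*x/2)/(49*pi**2) - 48*x*cos(7*pi*x/2)/(343*pi**3) + 96*sin(7*pi*x/2)/(2401*pi**4); evaluating from 0 to 2: ∫_{0}^{2} (-x**3) sin(7*pi*x/2) dx = (16*(6 - 49*pi**2)/(343*pi**3)) - (0) = 16*(6 - 49*pi**2)/(343*pi**3).
Hence b_7 = 16*(6 - 49*pi**2)/(343*pi**3).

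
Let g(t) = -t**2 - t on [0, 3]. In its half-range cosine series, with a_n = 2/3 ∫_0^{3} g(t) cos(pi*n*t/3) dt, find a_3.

a_3 = 2/3 ∫_0^{3} (-t**2 - t) cos(pi*t) dt.
Integrating by parts twice (tabular method), an antiderivative of (-t**2 - t) cos(pi*t) is -t**2*sin(pi*t)/pi - t*sin(pi*t)/pi - 2*t*cos(pi*t)/pi**2 + 2*sin(pi*t)/pi**3 - cos(pi*t)/pi**2; evaluating from 0 to 3: ∫_{0}^{3} (-t**2 - t) cos(pi*t) dt = (7/pi**2) - (-1/pi**2) = 8/pi**2.
Hence a_3 = (2/3)·(8/pi**2) = 16/(3*pi**2).

16/(3*pi**2)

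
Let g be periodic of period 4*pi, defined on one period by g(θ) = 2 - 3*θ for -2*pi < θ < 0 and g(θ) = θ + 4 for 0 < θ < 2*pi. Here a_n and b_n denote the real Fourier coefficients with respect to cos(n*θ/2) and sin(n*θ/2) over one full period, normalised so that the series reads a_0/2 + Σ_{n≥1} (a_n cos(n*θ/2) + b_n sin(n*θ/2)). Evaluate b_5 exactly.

b_5 = (1/(2*pi)) ∫_{-2*pi}^{2*pi} g(θ) sin(5*θ/2) dθ.
Split the integral at the breakpoints.
Integrating by parts (boundary term plus one more integral), an antiderivative of (2 - 3*θ) sin(5*θ/2) is 6*θ*cos(5*θ/2)/5 - 12*sin(5*θ/2)/25 - 4*cos(5*θ/2)/5; evaluating from -2*pi to 0: ∫_{-2*pi}^{0} (2 - 3*θ) sin(5*θ/2) dθ = (-4/5) - (4/5 + 12*pi/5) = -12*pi/5 - 8/5.
Integrating by parts (boundary term plus one more integral), an antiderivative of (θ + 4) sin(5*θ/2) is -2*θ*cos(5*θ/2)/5 + 4*sin(5*θ/2)/25 - 8*cos(5*θ/2)/5; evaluating from 0 to 2*pi: ∫_{0}^{2*pi} (θ + 4) sin(5*θ/2) dθ = (8/5 + 4*pi/5) - (-8/5) = 4*pi/5 + 16/5.
Summing the pieces and multiplying by (1/(2*pi)) gives b_5 = 4*(1 - pi)/(5*pi).

4*(1 - pi)/(5*pi)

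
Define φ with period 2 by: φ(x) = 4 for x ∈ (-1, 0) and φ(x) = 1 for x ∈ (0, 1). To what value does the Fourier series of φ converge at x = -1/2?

4

φ is continuous at x = -1/2 with value 4, so the series converges to 4 there.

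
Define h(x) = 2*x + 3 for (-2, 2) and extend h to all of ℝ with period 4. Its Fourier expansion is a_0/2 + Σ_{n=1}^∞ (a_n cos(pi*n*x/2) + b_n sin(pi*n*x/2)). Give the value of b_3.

b_3 = 1/2 ∫_{-2}^{2} h(x) sin(3*pi*x/2) dx.
Integrating by parts (boundary term plus one more integral), an antiderivative of (2*x + 3) sin(3*pi*x/2) is -4*x*cos(3*pi*x/2)/(3*pi) + 8*sin(3*pi*x/2)/(9*pi**2) - 2*cos(3*pi*x/2)/pi; evaluating from -2 to 2: ∫_{-2}^{2} (2*x + 3) sin(3*pi*x/2) dx = (14/(3*pi)) - (-2/(3*pi)) = 16/(3*pi).
Hence b_3 = (1/2)·(16/(3*pi)) = 8/(3*pi).

8/(3*pi)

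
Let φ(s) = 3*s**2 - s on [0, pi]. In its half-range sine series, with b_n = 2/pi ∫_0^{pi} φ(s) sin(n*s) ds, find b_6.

1/3 - pi

b_6 = 2/pi ∫_0^{pi} (3*s**2 - s) sin(6*s) ds.
Integrating by parts twice (tabular method), an antiderivative of (3*s**2 - s) sin(6*s) is -s**2*cos(6*s)/2 + s*sin(6*s)/6 + s*cos(6*s)/6 - sin(6*s)/36 + cos(6*s)/36; evaluating from 0 to pi: ∫_{0}^{pi} (3*s**2 - s) sin(6*s) ds = (-pi**2/2 + 1/36 + pi/6) - (1/36) = pi*(1 - 3*pi)/6.
Hence b_6 = (2/pi)·(pi*(1 - 3*pi)/6) = 1/3 - pi.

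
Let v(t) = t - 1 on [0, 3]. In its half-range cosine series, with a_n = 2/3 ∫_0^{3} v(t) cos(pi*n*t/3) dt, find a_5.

-12/(25*pi**2)

a_5 = 2/3 ∫_0^{3} (t - 1) cos(5*pi*t/3) dt.
Integrating by parts (boundary term plus one more integral), an antiderivative of (t - 1) cos(5*pi*t/3) is 3*t*sin(5*pi*t/3)/(5*pi) - 3*sin(5*pi*t/3)/(5*pi) + 9*cos(5*pi*t/3)/(25*pi**2); evaluating from 0 to 3: ∫_{0}^{3} (t - 1) cos(5*pi*t/3) dt = (-9/(25*pi**2)) - (9/(25*pi**2)) = -18/(25*pi**2).
Hence a_5 = (2/3)·(-18/(25*pi**2)) = -12/(25*pi**2).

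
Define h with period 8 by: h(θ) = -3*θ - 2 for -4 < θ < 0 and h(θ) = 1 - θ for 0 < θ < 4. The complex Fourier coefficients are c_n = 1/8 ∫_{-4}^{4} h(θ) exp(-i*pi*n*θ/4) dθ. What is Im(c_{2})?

Since h is real-valued, Im(c_{2}) = -1/8 ∫_{-4}^{4} h(θ) sin(pi*θ/2) dθ = -b_{2}/2.
Split the integral at the breakpoints.
Integrating by parts (boundary term plus one more integral), an antiderivative of (-3*θ - 2) sin(pi*θ/2) is 6*θ*cos(pi*θ/2)/pi - 12*sin(pi*θ/2)/pi**2 + 4*cos(pi*θ/2)/pi; evaluating from -4 to 0: ∫_{-4}^{0} (-3*θ - 2) sin(pi*θ/2) dθ = (4/pi) - (-20/pi) = 24/pi.
Integrating by parts (boundary term plus one more integral), an antiderivative of (1 - θ) sin(pi*θ/2) is 2*θ*cos(pi*θ/2)/pi - 4*sin(pi*θ/2)/pi**2 - 2*cos(pi*θ/2)/pi; evaluating from 0 to 4: ∫_{0}^{4} (1 - θ) sin(pi*θ/2) dθ = (6/pi) - (-2/pi) = 8/pi.
So ∫_{-4}^{4} h(θ) sin(pi*θ/2) dθ = 32/pi.
Hence Im(c_{2}) = (-1/8)·(32/pi) = -4/pi.

-4/pi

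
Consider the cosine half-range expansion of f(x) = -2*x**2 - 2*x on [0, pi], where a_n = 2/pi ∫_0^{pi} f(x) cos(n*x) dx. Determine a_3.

8*(1 + pi)/(9*pi)

a_3 = 2/pi ∫_0^{pi} (-2*x**2 - 2*x) cos(3*x) dx.
Integrating by parts twice (tabular method), an antiderivative of (-2*x**2 - 2*x) cos(3*x) is -2*x**2*sin(3*x)/3 - 2*x*sin(3*x)/3 - 4*x*cos(3*x)/9 + 4*sin(3*x)/27 - 2*cos(3*x)/9; evaluating from 0 to pi: ∫_{0}^{pi} (-2*x**2 - 2*x) cos(3*x) dx = (2/9 + 4*pi/9) - (-2/9) = 4/9 + 4*pi/9.
Hence a_3 = (2/pi)·(4/9 + 4*pi/9) = 8*(1 + pi)/(9*pi).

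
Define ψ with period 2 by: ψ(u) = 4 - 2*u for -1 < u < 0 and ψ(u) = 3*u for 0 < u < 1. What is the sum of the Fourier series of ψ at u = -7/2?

u = -7/2 differs from u = 1/2 by -2 full period(s), and the series is 2-periodic.
ψ is continuous at u = 1/2 with value 3/2, so the series converges to 3/2 there.

3/2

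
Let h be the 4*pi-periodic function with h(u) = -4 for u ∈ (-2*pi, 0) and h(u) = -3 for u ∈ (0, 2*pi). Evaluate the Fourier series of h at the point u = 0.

-7/2

At u = 0 the one-sided limits are h(0^-) = -4 and h(0^+) = -3.
By Dirichlet's theorem the series converges to their average, [(-4) + (-3)]/2 = -7/2.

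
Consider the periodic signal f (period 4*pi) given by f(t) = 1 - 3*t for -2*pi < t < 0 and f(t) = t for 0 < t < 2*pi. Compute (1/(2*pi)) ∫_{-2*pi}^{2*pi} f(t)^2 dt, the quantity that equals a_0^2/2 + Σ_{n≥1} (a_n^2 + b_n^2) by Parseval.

1 + 6*pi + 40*pi**2/3

(1/(2*pi)) ∫_{-2*pi}^{2*pi} f(t)^2 dt = (1/(2*pi)) · (2*pi*(3 + 18*pi + 40*pi**2)/3) = 1 + 6*pi + 40*pi**2/3.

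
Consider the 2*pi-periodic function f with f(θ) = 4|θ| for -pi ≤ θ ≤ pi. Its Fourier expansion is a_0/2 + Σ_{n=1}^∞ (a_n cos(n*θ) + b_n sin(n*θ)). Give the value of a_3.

a_3 = 1/pi ∫_{-pi}^{pi} f(θ) cos(3*θ) dθ.
f is even and cos(3*θ) is even, so the integrand is even and a_3 = 2/pi ∫_0^{pi} f(θ) cos(3*θ) dθ.
Integrating by parts (boundary term plus one more integral), an antiderivative of (4*θ) cos(3*θ) is 4*θ*sin(3*θ)/3 + 4*cos(3*θ)/9; evaluating from 0 to pi: ∫_{0}^{pi} (4*θ) cos(3*θ) dθ = (-4/9) - (4/9) = -8/9.
Hence a_3 = (2/pi)·(-8/9) = -16/(9*pi).

-16/(9*pi)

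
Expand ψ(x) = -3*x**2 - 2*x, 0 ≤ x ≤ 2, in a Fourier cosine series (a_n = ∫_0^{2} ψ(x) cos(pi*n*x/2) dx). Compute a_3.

a_3 = ∫_0^{2} (-3*x**2 - 2*x) cos(3*pi*x/2) dx.
Integrating by parts twice (tabular method), an antiderivative of (-3*x**2 - 2*x) cos(3*pi*x/2) is -2*x**2*sin(3*pi*x/2)/pi - 4*x*sin(3*pi*x/2)/(3*pi) - 8*x*cos(3*pi*x/2)/(3*pi**2) + 16*sin(3*pi*x/2)/(9*pi**3) - 8*cos(3*pi*x/2)/(9*pi**2); evaluating from 0 to 2: ∫_{0}^{2} (-3*x**2 - 2*x) cos(3*pi*x/2) dx = (56/(9*pi**2)) - (-8/(9*pi**2)) = 64/(9*pi**2).
Hence a_3 = 64/(9*pi**2).

64/(9*pi**2)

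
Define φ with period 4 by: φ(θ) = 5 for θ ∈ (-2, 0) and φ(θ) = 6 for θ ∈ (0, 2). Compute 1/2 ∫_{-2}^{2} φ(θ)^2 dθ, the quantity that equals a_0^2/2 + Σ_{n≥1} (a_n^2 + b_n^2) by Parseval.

61

1/2 ∫_{-2}^{2} φ(θ)^2 dθ = 1/2 · (122) = 61.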